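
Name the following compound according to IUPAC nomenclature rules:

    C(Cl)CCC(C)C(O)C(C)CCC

The longest chain bearing the –OH group is 9 carbons long (nonane).
The highest-priority functional group is an alcohol (–OH), so the name ends in -ol.
The numbering direction is chosen so that the substituent locant set {1,4,6} is lower than {4,6,9} at the first point of difference.
This places the hydroxyl at C-5; a chloro group at C-1; methyl groups at C-4 and C-6.
Prefixes are listed alphabetically: chloro, methyl.
Assembling the pieces gives 1-chloro-4,6-dimethylnonan-5-ol.

1-chloro-4,6-dimethylnonan-5-ol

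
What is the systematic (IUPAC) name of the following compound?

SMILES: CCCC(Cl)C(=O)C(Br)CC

The longest carbon chain that includes the carbonyl has 8 carbons, so the parent hydride is octane.
A ketone (C=O on an internal carbon) is the principal characteristic group, giving the suffix -one.
The numbering direction is chosen so that numbering from this end puts the carbonyl group at C-4 rather than C-5.
This places the carbonyl at C-4; a bromo group at C-3; a chloro group at C-5.
The substituents are ordered alphabetically, ignoring any di-/tri- multipliers.
The name is 3-bromo-5-chlorooctan-4-one.

3-bromo-5-chlorooctan-4-one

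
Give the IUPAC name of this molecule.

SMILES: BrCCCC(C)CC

The parent chain contains 6 carbons (hexane).
Number the chain so that the substituent locant set {1,4} is lower than {3,6} at the first point of difference.
That gives a bromo group at C-1; a methyl group at C-4.
Substituent prefixes are cited in alphabetical order (multiplying prefixes like di-/tri- are ignored for ordering).
Assembling the pieces gives 1-bromo-4-methylhexane.

1-bromo-4-methylhexane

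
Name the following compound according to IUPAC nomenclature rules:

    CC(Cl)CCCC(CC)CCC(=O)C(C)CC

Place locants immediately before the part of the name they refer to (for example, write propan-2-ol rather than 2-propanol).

11-chloro-7-ethyl-3-methyldodecan-4-one

Counting along the main chain through the carbonyl gives 12 carbons: the parent is dodecane.
The principal characteristic group is a ketone (C=O on an internal carbon), named with the suffix -one.
Number the chain so that numbering from this end puts the carbonyl group at C-4 rather than C-9.
This places the carbonyl at C-4; a chloro group at C-11; an ethyl group at C-7; a methyl group at C-3.
The substituents are ordered alphabetically, ignoring any di-/tri- multipliers.
The name is 11-chloro-7-ethyl-3-methyldodecan-4-one.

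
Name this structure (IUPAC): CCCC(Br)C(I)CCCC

4-bromo-5-iodononane

The longest continuous carbon chain has 9 atoms, so the parent hydride is nonane.
Choose the numbering such that the substituent locant set {4,5} is lower than {5,6} at the first point of difference.
With this numbering: a bromo group at C-4; an iodo group at C-5.
Prefixes are listed alphabetically: bromo, iodo.
Assembling the pieces gives 4-bromo-5-iodononane.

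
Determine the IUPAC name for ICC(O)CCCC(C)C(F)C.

Counting along the main chain through the –OH group gives 8 carbons: the parent is octane.
An alcohol (–OH) is the principal characteristic group, giving the suffix -ol.
Choose the numbering such that numbering from this end puts the hydroxyl group at C-2 rather than C-7.
With this numbering: the hydroxyl at C-2; a fluoro group at C-7; an iodo group at C-1; a methyl group at C-6.
Prefixes are listed alphabetically: fluoro, iodo, methyl.
Putting it together: 7-fluoro-1-iodo-6-methyloctan-2-ol.

7-fluoro-1-iodo-6-methyloctan-2-ol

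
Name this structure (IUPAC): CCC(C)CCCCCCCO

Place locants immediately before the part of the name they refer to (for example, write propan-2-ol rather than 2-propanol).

8-methyldecan-1-ol

Counting along the main chain through the –OH group gives 10 carbons: the parent is decane.
An alcohol (–OH) is the principal characteristic group, giving the suffix -ol.
The numbering direction is chosen so that numbering from this end puts the hydroxyl group at C-1 rather than C-10.
This places the hydroxyl at C-1; a methyl group at C-8.
Assembling the pieces gives 8-methyldecan-1-ol.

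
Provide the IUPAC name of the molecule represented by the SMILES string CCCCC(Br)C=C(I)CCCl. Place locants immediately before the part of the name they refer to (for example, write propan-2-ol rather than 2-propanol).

5-bromo-1-chloro-3-iodonon-3-ene

The longest chain bearing the multiple bond is 9 carbons long (nonane).
A C=C double bond in the chain gives the infix -ene-.
Number the chain so that numbering from this end puts the double bond at C-3 rather than C-6.
That gives the double bond between C-3 and C-4; a bromo group at C-5; a chloro group at C-1; an iodo group at C-3.
The substituents are ordered alphabetically, ignoring any di-/tri- multipliers.
The name is 5-bromo-1-chloro-3-iodonon-3-ene.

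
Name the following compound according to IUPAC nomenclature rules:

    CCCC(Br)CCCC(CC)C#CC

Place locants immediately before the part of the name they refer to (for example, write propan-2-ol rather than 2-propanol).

Counting along the main chain through the multiple bond gives 11 carbons: the parent is undecane.
A C≡C triple bond in the chain gives the infix -yne-.
Number the chain so that numbering from this end puts the triple bond at C-2 rather than C-9.
That gives the triple bond between C-2 and C-3; a bromo group at C-8; an ethyl group at C-4.
Prefixes are listed alphabetically: bromo, ethyl.
The name is 8-bromo-4-ethylundec-2-yne.

8-bromo-4-ethylundec-2-yne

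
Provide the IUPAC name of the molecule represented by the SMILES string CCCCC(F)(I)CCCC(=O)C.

6-fluoro-6-iododecan-2-one

The longest carbon chain that includes the carbonyl has 10 carbons, so the parent hydride is decane.
A ketone (C=O on an internal carbon) is the principal characteristic group, giving the suffix -one.
Number the chain so that numbering from this end puts the carbonyl group at C-2 rather than C-9.
That gives the carbonyl at C-2; a fluoro group at C-6; an iodo group at C-6.
Substituent prefixes are cited in alphabetical order (multiplying prefixes like di-/tri- are ignored for ordering).
Assembling the pieces gives 6-fluoro-6-iododecan-2-one.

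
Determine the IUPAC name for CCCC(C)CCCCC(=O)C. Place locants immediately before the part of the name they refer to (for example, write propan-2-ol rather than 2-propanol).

7-methyldecan-2-one

Counting along the main chain through the carbonyl gives 10 carbons: the parent is decane.
The highest-priority functional group is a ketone (C=O on an internal carbon), so the name ends in -one.
Choose the numbering such that numbering from this end puts the carbonyl group at C-2 rather than C-9.
With this numbering: the carbonyl at C-2; a methyl group at C-7.
Putting it together: 7-methyldecan-2-one.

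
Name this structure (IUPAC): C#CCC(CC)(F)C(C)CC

The longest carbon chain that includes the multiple bond has 7 carbons, so the parent hydride is heptane.
There is one C≡C triple bond, indicated by the ending -yne.
Choose the numbering such that numbering from this end puts the triple bond at C-1 rather than C-6.
This places the triple bond between C-1 and C-2; an ethyl group at C-4; a fluoro group at C-4; a methyl group at C-5.
The substituents are ordered alphabetically, ignoring any di-/tri- multipliers.
The name is 4-ethyl-4-fluoro-5-methylhept-1-yne.

4-ethyl-4-fluoro-5-methylhept-1-yne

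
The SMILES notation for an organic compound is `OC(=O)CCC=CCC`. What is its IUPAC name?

The longest carbon chain that includes the –COOH group and the multiple bond has 7 carbons, so the parent hydride is heptane.
The principal characteristic group is a carboxylic acid (terminal –COOH), named with the suffix -oic acid.
There is one C=C double bond, indicated by the ending -ene.
Number the chain so that the carboxylic acid carbon is C-1 by definition.
With this numbering: the double bond between C-4 and C-5.
The name is hept-4-enoic acid.

hept-4-enoic acid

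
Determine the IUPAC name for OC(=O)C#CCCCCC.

oct-2-ynoic acid

The longest chain bearing the –COOH group and the multiple bond is 8 carbons long (octane).
The principal characteristic group is a carboxylic acid (terminal –COOH), named with the suffix -oic acid.
The chain contains a C≡C triple bond, so the unsaturation ending is -yne.
Choose the numbering such that the carboxylic acid carbon is C-1 by definition.
This places the triple bond between C-2 and C-3.
The name is oct-2-ynoic acid.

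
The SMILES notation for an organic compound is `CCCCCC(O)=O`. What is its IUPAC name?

hexanoic acid

Counting along the main chain through the –COOH group gives 6 carbons: the parent is hexane.
The highest-priority functional group is a carboxylic acid (terminal –COOH), so the name ends in -oic acid.
The numbering direction is chosen so that the carboxylic acid carbon is C-1 by definition.
Putting it together: hexanoic acid.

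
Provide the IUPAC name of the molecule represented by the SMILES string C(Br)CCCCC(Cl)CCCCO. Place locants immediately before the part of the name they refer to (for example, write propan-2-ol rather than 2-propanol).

The longest carbon chain that includes the –OH group has 10 carbons, so the parent hydride is decane.
The highest-priority functional group is an alcohol (–OH), so the name ends in -ol.
Number the chain so that numbering from this end puts the hydroxyl group at C-1 rather than C-10.
That gives the hydroxyl at C-1; a bromo group at C-10; a chloro group at C-5.
Prefixes are listed alphabetically: bromo, chloro.
Putting it together: 10-bromo-5-chlorodecan-1-ol.

10-bromo-5-chlorodecan-1-ol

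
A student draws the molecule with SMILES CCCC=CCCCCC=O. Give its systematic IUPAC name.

The longest chain bearing the –CHO group and the multiple bond is 10 carbons long (decane).
The highest-priority functional group is an aldehyde (terminal –CHO), so the name ends in -al.
There is one C=C double bond, indicated by the ending -ene.
Choose the numbering such that the aldehyde carbon is C-1 by definition.
That gives the double bond between C-6 and C-7.
The name is dec-6-enal.

dec-6-enal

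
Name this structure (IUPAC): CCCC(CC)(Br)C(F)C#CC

5-bromo-5-ethyl-4-fluorooct-2-yne

The longest carbon chain that includes the multiple bond has 8 carbons, so the parent hydride is octane.
There is one C≡C triple bond, indicated by the ending -yne.
Choose the numbering such that numbering from this end puts the triple bond at C-2 rather than C-6.
With this numbering: the triple bond between C-2 and C-3; a bromo group at C-5; an ethyl group at C-5; a fluoro group at C-4.
Substituent prefixes are cited in alphabetical order (multiplying prefixes like di-/tri- are ignored for ordering).
Assembling the pieces gives 5-bromo-5-ethyl-4-fluorooct-2-yne.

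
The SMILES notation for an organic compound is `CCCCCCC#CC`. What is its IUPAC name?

non-2-yne

The longest carbon chain that includes the multiple bond has 9 carbons, so the parent hydride is nonane.
There is one C≡C triple bond, indicated by the ending -yne.
Number the chain so that numbering from this end puts the triple bond at C-2 rather than C-7.
This places the triple bond between C-2 and C-3.
The name is non-2-yne.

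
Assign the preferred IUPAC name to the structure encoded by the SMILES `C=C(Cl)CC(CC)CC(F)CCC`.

2-chloro-4-ethyl-6-fluoronon-1-ene

The longest carbon chain that includes the multiple bond has 9 carbons, so the parent hydride is nonane.
A C=C double bond in the chain gives the infix -ene-.
The numbering direction is chosen so that numbering from this end puts the double bond at C-1 rather than C-8.
That gives the double bond between C-1 and C-2; a chloro group at C-2; an ethyl group at C-4; a fluoro group at C-6.
The substituents are ordered alphabetically, ignoring any di-/tri- multipliers.
The name is 2-chloro-4-ethyl-6-fluoronon-1-ene.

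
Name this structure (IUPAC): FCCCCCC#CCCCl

The longest carbon chain that includes the multiple bond has 9 carbons, so the parent hydride is nonane.
There is one C≡C triple bond, indicated by the ending -yne.
Choose the numbering such that numbering from this end puts the triple bond at C-3 rather than C-6.
That gives the triple bond between C-3 and C-4; a chloro group at C-1; a fluoro group at C-9.
Substituent prefixes are cited in alphabetical order (multiplying prefixes like di-/tri- are ignored for ordering).
Assembling the pieces gives 1-chloro-9-fluoronon-3-yne.

1-chloro-9-fluoronon-3-yne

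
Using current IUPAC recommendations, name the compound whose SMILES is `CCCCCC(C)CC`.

The longest continuous carbon chain has 8 atoms, so the parent hydride is octane.
Number the chain so that the substituent locant set {3} is lower than {6} at the first point of difference.
This places a methyl group at C-3.
Putting it together: 3-methyloctane.

3-methyloctane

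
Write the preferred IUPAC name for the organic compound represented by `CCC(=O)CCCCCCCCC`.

The longest carbon chain that includes the carbonyl has 12 carbons, so the parent hydride is dodecane.
A ketone (C=O on an internal carbon) is the principal characteristic group, giving the suffix -one.
Choose the numbering such that numbering from this end puts the carbonyl group at C-3 rather than C-10.
With this numbering: the carbonyl at C-3.
Assembling the pieces gives dodecan-3-one.

dodecan-3-one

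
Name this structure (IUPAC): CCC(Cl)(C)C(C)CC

3-chloro-3,4-dimethylhexane

The longest continuous carbon chain has 6 atoms, so the parent hydride is hexane.
The numbering direction is chosen so that the substituent locant set {3,3,4} is lower than {3,4,4} at the first point of difference.
With this numbering: a chloro group at C-3; methyl groups at C-3 and C-4.
Substituent prefixes are cited in alphabetical order (multiplying prefixes like di-/tri- are ignored for ordering).
Assembling the pieces gives 3-chloro-3,4-dimethylhexane.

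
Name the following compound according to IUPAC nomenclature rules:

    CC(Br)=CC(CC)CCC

The longest carbon chain that includes the multiple bond has 7 carbons, so the parent hydride is heptane.
The chain contains a C=C double bond, so the unsaturation ending is -ene.
Number the chain so that numbering from this end puts the double bond at C-2 rather than C-5.
This places the double bond between C-2 and C-3; a bromo group at C-2; an ethyl group at C-4.
The substituents are ordered alphabetically, ignoring any di-/tri- multipliers.
The name is 2-bromo-4-ethylhept-2-ene.

2-bromo-4-ethylhept-2-ene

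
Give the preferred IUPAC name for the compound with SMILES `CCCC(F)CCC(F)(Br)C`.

The parent chain contains 8 carbons (octane).
Choose the numbering such that the substituent locant set {2,2,5} is lower than {4,7,7} at the first point of difference.
That gives a bromo group at C-2; fluoro groups at C-2 and C-5.
The substituents are ordered alphabetically, ignoring any di-/tri- multipliers.
Putting it together: 2-bromo-2,5-difluorooctane.

2-bromo-2,5-difluorooctane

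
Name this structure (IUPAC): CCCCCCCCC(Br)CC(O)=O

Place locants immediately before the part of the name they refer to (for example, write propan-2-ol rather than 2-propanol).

3-bromoundecanoic acid

The longest chain bearing the –COOH group is 11 carbons long (undecane).
The principal characteristic group is a carboxylic acid (terminal –COOH), named with the suffix -oic acid.
Number the chain so that the carboxylic acid carbon is C-1 by definition.
With this numbering: a bromo group at C-3.
Putting it together: 3-bromoundecanoic acid.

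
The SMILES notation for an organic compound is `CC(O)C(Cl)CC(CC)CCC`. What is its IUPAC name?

3-chloro-5-ethyloctan-2-ol

The longest chain bearing the –OH group is 8 carbons long (octane).
The highest-priority functional group is an alcohol (–OH), so the name ends in -ol.
Number the chain so that numbering from this end puts the hydroxyl group at C-2 rather than C-7.
This places the hydroxyl at C-2; a chloro group at C-3; an ethyl group at C-5.
The substituents are ordered alphabetically, ignoring any di-/tri- multipliers.
Assembling the pieces gives 3-chloro-5-ethyloctan-2-ol.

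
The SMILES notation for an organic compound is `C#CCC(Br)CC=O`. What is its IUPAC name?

3-bromohex-5-ynal

Counting along the main chain through the –CHO group and the multiple bond gives 6 carbons: the parent is hexane.
An aldehyde (terminal –CHO) is the principal characteristic group, giving the suffix -al.
The chain contains a C≡C triple bond, so the unsaturation ending is -yne.
The numbering direction is chosen so that the aldehyde carbon is C-1 by definition.
With this numbering: the triple bond between C-5 and C-6; a bromo group at C-3.
Assembling the pieces gives 3-bromohex-5-ynal.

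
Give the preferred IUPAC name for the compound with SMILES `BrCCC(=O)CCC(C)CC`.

The longest chain bearing the carbonyl is 8 carbons long (octane).
The highest-priority functional group is a ketone (C=O on an internal carbon), so the name ends in -one.
The numbering direction is chosen so that numbering from this end puts the carbonyl group at C-3 rather than C-6.
That gives the carbonyl at C-3; a bromo group at C-1; a methyl group at C-6.
Substituent prefixes are cited in alphabetical order (multiplying prefixes like di-/tri- are ignored for ordering).
The name is 1-bromo-6-methyloctan-3-one.

1-bromo-6-methyloctan-3-one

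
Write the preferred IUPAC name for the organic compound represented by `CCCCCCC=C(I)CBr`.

The longest carbon chain that includes the multiple bond has 9 carbons, so the parent hydride is nonane.
There is one C=C double bond, indicated by the ending -ene.
Choose the numbering such that numbering from this end puts the double bond at C-2 rather than C-7.
This places the double bond between C-2 and C-3; a bromo group at C-1; an iodo group at C-2.
The substituents are ordered alphabetically, ignoring any di-/tri- multipliers.
The name is 1-bromo-2-iodonon-2-ene.

1-bromo-2-iodonon-2-ene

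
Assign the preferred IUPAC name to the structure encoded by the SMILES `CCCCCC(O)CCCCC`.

Counting along the main chain through the –OH group gives 11 carbons: the parent is undecane.
The principal characteristic group is an alcohol (–OH), named with the suffix -ol.
Numbering from either end gives identical locants here.
With this numbering: the hydroxyl at C-6.
The name is undecan-6-ol.

undecan-6-ol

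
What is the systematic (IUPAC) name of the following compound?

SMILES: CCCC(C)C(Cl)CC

The parent chain contains 7 carbons (heptane).
Number the chain so that the substituent locant set {3,4} is lower than {4,5} at the first point of difference.
That gives a chloro group at C-3; a methyl group at C-4.
The substituents are ordered alphabetically, ignoring any di-/tri- multipliers.
The name is 3-chloro-4-methylheptane.

3-chloro-4-methylheptane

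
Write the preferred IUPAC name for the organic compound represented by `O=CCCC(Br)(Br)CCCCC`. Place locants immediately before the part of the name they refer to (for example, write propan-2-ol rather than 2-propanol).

The longest chain bearing the –CHO group is 9 carbons long (nonane).
The principal characteristic group is an aldehyde (terminal –CHO), named with the suffix -al.
Choose the numbering such that the aldehyde carbon is C-1 by definition.
This places two bromo groups at C-4.
Assembling the pieces gives 4,4-dibromononanal.

4,4-dibromononanal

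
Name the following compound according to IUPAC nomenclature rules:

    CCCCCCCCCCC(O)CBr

Counting along the main chain through the –OH group gives 12 carbons: the parent is dodecane.
The highest-priority functional group is an alcohol (–OH), so the name ends in -ol.
Number the chain so that numbering from this end puts the hydroxyl group at C-2 rather than C-11.
That gives the hydroxyl at C-2; a bromo group at C-1.
Assembling the pieces gives 1-bromododecan-2-ol.

1-bromododecan-2-ol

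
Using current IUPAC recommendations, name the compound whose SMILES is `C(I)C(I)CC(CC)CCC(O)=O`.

4-ethyl-6,7-diiodoheptanoic acid

The longest carbon chain that includes the –COOH group has 7 carbons, so the parent hydride is heptane.
A carboxylic acid (terminal –COOH) is the principal characteristic group, giving the suffix -oic acid.
Choose the numbering such that the carboxylic acid carbon is C-1 by definition.
That gives an ethyl group at C-4; iodo groups at C-6 and C-7.
Substituent prefixes are cited in alphabetical order (multiplying prefixes like di-/tri- are ignored for ordering).
The name is 4-ethyl-6,7-diiodoheptanoic acid.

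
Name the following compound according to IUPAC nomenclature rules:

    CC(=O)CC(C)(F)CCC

The longest chain bearing the carbonyl is 7 carbons long (heptane).
The highest-priority functional group is a ketone (C=O on an internal carbon), so the name ends in -one.
Choose the numbering such that numbering from this end puts the carbonyl group at C-2 rather than C-6.
That gives the carbonyl at C-2; a fluoro group at C-4; a methyl group at C-4.
Prefixes are listed alphabetically: fluoro, methyl.
Putting it together: 4-fluoro-4-methylheptan-2-one.

4-fluoro-4-methylheptan-2-one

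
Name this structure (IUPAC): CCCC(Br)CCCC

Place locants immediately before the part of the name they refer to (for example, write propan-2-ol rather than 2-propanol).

4-bromooctane

The longest carbon chain is 8 atoms: the parent is octane.
The numbering direction is chosen so that the substituent locant set {4} is lower than {5} at the first point of difference.
With this numbering: a bromo group at C-4.
Assembling the pieces gives 4-bromooctane.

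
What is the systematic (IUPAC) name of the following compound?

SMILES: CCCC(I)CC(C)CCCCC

The longest continuous carbon chain has 11 atoms, so the parent hydride is undecane.
Number the chain so that the substituent locant set {4,6} is lower than {6,8} at the first point of difference.
That gives an iodo group at C-4; a methyl group at C-6.
Substituent prefixes are cited in alphabetical order (multiplying prefixes like di-/tri- are ignored for ordering).
The name is 4-iodo-6-methylundecane.

4-iodo-6-methylundecane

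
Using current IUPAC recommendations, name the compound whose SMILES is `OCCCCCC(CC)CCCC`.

The longest carbon chain that includes the –OH group has 10 carbons, so the parent hydride is decane.
The principal characteristic group is an alcohol (–OH), named with the suffix -ol.
Choose the numbering such that numbering from this end puts the hydroxyl group at C-1 rather than C-10.
That gives the hydroxyl at C-1; an ethyl group at C-6.
Assembling the pieces gives 6-ethyldecan-1-ol.

6-ethyldecan-1-ol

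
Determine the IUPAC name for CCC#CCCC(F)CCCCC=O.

6-fluorododec-9-ynal

The longest carbon chain that includes the –CHO group and the multiple bond has 12 carbons, so the parent hydride is dodecane.
The principal characteristic group is an aldehyde (terminal –CHO), named with the suffix -al.
The chain contains a C≡C triple bond, so the unsaturation ending is -yne.
Number the chain so that the aldehyde carbon is C-1 by definition.
That gives the triple bond between C-9 and C-10; a fluoro group at C-6.
The name is 6-fluorododec-9-ynal.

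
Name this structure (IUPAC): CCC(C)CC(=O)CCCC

3-methylnonan-5-one

The longest carbon chain that includes the carbonyl has 9 carbons, so the parent hydride is nonane.
The highest-priority functional group is a ketone (C=O on an internal carbon), so the name ends in -one.
Choose the numbering such that the substituent locant set {3} is lower than {7} at the first point of difference.
With this numbering: the carbonyl at C-5; a methyl group at C-3.
The name is 3-methylnonan-5-one.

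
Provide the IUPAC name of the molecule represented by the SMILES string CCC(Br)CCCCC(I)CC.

3-bromo-8-iododecane

The longest continuous carbon chain has 10 atoms, so the parent hydride is decane.
Choose the numbering such that the locant sets are identical either way, so the alphabetically earlier bromo substituent takes the lower locant (3 rather than 8).
That gives a bromo group at C-3; an iodo group at C-8.
Prefixes are listed alphabetically: bromo, iodo.
Putting it together: 3-bromo-8-iododecane.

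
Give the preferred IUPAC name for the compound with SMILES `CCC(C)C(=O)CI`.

1-iodo-3-methylpentan-2-one

The longest chain bearing the carbonyl is 5 carbons long (pentane).
The highest-priority functional group is a ketone (C=O on an internal carbon), so the name ends in -one.
The numbering direction is chosen so that numbering from this end puts the carbonyl group at C-2 rather than C-4.
That gives the carbonyl at C-2; an iodo group at C-1; a methyl group at C-3.
Prefixes are listed alphabetically: iodo, methyl.
The name is 1-iodo-3-methylpentan-2-one.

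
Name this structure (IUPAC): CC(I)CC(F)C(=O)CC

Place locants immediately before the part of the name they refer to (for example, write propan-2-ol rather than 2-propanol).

4-fluoro-6-iodoheptan-3-one

The longest carbon chain that includes the carbonyl has 7 carbons, so the parent hydride is heptane.
The principal characteristic group is a ketone (C=O on an internal carbon), named with the suffix -one.
Number the chain so that numbering from this end puts the carbonyl group at C-3 rather than C-5.
This places the carbonyl at C-3; a fluoro group at C-4; an iodo group at C-6.
Prefixes are listed alphabetically: fluoro, iodo.
The name is 4-fluoro-6-iodoheptan-3-one.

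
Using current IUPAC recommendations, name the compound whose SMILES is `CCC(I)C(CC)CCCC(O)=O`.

5-ethyl-6-iodooctanoic acid

The longest carbon chain that includes the –COOH group has 8 carbons, so the parent hydride is octane.
The principal characteristic group is a carboxylic acid (terminal –COOH), named with the suffix -oic acid.
Choose the numbering such that the carboxylic acid carbon is C-1 by definition.
That gives an ethyl group at C-5; an iodo group at C-6.
The substituents are ordered alphabetically, ignoring any di-/tri- multipliers.
Putting it together: 5-ethyl-6-iodooctanoic acid.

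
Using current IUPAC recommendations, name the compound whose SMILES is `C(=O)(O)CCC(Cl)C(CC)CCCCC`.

4-chloro-5-ethyldecanoic acid

The longest chain bearing the –COOH group is 10 carbons long (decane).
The principal characteristic group is a carboxylic acid (terminal –COOH), named with the suffix -oic acid.
Number the chain so that the carboxylic acid carbon is C-1 by definition.
With this numbering: a chloro group at C-4; an ethyl group at C-5.
The substituents are ordered alphabetically, ignoring any di-/tri- multipliers.
The name is 4-chloro-5-ethyldecanoic acid.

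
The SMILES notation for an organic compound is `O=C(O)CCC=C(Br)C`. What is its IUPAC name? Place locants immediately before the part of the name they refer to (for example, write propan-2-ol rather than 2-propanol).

5-bromohex-4-enoic acid

Counting along the main chain through the –COOH group and the multiple bond gives 6 carbons: the parent is hexane.
The principal characteristic group is a carboxylic acid (terminal –COOH), named with the suffix -oic acid.
A C=C double bond in the chain gives the infix -ene-.
Choose the numbering such that the carboxylic acid carbon is C-1 by definition.
With this numbering: the double bond between C-4 and C-5; a bromo group at C-5.
Assembling the pieces gives 5-bromohex-4-enoic acid.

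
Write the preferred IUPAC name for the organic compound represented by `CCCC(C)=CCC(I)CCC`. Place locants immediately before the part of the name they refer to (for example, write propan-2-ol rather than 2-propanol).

The longest chain bearing the multiple bond is 10 carbons long (decane).
The chain contains a C=C double bond, so the unsaturation ending is -ene.
Choose the numbering such that numbering from this end puts the double bond at C-4 rather than C-6.
That gives the double bond between C-4 and C-5; an iodo group at C-7; a methyl group at C-4.
Prefixes are listed alphabetically: iodo, methyl.
Putting it together: 7-iodo-4-methyldec-4-ene.

7-iodo-4-methyldec-4-ene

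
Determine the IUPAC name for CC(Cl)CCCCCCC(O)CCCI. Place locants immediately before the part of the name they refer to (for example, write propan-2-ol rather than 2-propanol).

Counting along the main chain through the –OH group gives 12 carbons: the parent is dodecane.
The highest-priority functional group is an alcohol (–OH), so the name ends in -ol.
Choose the numbering such that numbering from this end puts the hydroxyl group at C-4 rather than C-9.
That gives the hydroxyl at C-4; a chloro group at C-11; an iodo group at C-1.
Substituent prefixes are cited in alphabetical order (multiplying prefixes like di-/tri- are ignored for ordering).
The name is 11-chloro-1-iodododecan-4-ol.

11-chloro-1-iodododecan-4-ol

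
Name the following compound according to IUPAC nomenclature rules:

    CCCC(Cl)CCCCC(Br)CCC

4-bromo-9-chlorododecane

The longest carbon chain is 12 atoms: the parent is dodecane.
Number the chain so that the locant sets are identical either way, so the alphabetically earlier bromo substituent takes the lower locant (4 rather than 9).
This places a bromo group at C-4; a chloro group at C-9.
Substituent prefixes are cited in alphabetical order (multiplying prefixes like di-/tri- are ignored for ordering).
Assembling the pieces gives 4-bromo-9-chlorododecane.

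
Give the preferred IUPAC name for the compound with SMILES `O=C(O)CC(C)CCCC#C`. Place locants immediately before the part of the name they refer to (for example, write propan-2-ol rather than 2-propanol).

3-methyloct-7-ynoic acid

Counting along the main chain through the –COOH group and the multiple bond gives 8 carbons: the parent is octane.
The principal characteristic group is a carboxylic acid (terminal –COOH), named with the suffix -oic acid.
The chain contains a C≡C triple bond, so the unsaturation ending is -yne.
Number the chain so that the carboxylic acid carbon is C-1 by definition.
This places the triple bond between C-7 and C-8; a methyl group at C-3.
The name is 3-methyloct-7-ynoic acid.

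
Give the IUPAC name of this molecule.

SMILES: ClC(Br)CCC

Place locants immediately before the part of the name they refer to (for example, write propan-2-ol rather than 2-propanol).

The longest carbon chain is 4 atoms: the parent is butane.
Number the chain so that the substituent locant set {1,1} is lower than {4,4} at the first point of difference.
With this numbering: a bromo group at C-1; a chloro group at C-1.
Prefixes are listed alphabetically: bromo, chloro.
Putting it together: 1-bromo-1-chlorobutane.

1-bromo-1-chlorobutane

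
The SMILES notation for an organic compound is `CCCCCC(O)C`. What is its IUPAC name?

heptan-2-ol

The longest carbon chain that includes the –OH group has 7 carbons, so the parent hydride is heptane.
The highest-priority functional group is an alcohol (–OH), so the name ends in -ol.
The numbering direction is chosen so that numbering from this end puts the hydroxyl group at C-2 rather than C-6.
This places the hydroxyl at C-2.
The name is heptan-2-ol.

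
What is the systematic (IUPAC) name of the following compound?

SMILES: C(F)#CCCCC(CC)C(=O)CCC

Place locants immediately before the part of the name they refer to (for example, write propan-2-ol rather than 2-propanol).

5-ethyl-10-fluorodec-9-yn-4-one

The longest carbon chain that includes the carbonyl and the multiple bond has 10 carbons, so the parent hydride is decane.
The principal characteristic group is a ketone (C=O on an internal carbon), named with the suffix -one.
There is one C≡C triple bond, indicated by the ending -yne.
Choose the numbering such that numbering from this end puts the carbonyl group at C-4 rather than C-7.
With this numbering: the carbonyl at C-4; the triple bond between C-9 and C-10; an ethyl group at C-5; a fluoro group at C-10.
The substituents are ordered alphabetically, ignoring any di-/tri- multipliers.
Assembling the pieces gives 5-ethyl-10-fluorodec-9-yn-4-one.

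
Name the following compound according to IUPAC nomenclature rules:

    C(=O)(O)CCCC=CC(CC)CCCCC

7-ethyldodec-5-enoic acid

The longest chain bearing the –COOH group and the multiple bond is 12 carbons long (dodecane).
The highest-priority functional group is a carboxylic acid (terminal –COOH), so the name ends in -oic acid.
There is one C=C double bond, indicated by the ending -ene.
The numbering direction is chosen so that the carboxylic acid carbon is C-1 by definition.
With this numbering: the double bond between C-5 and C-6; an ethyl group at C-7.
Assembling the pieces gives 7-ethyldodec-5-enoic acid.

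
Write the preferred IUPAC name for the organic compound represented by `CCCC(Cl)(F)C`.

2-chloro-2-fluoropentane

The parent chain contains 5 carbons (pentane).
The numbering direction is chosen so that the substituent locant set {2,2} is lower than {4,4} at the first point of difference.
This places a chloro group at C-2; a fluoro group at C-2.
The substituents are ordered alphabetically, ignoring any di-/tri- multipliers.
Putting it together: 2-chloro-2-fluoropentane.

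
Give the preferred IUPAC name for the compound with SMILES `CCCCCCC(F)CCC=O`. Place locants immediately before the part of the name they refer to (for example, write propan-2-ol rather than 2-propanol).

Counting along the main chain through the –CHO group gives 10 carbons: the parent is decane.
An aldehyde (terminal –CHO) is the principal characteristic group, giving the suffix -al.
The numbering direction is chosen so that the aldehyde carbon is C-1 by definition.
This places a fluoro group at C-4.
Assembling the pieces gives 4-fluorodecanal.

4-fluorodecanal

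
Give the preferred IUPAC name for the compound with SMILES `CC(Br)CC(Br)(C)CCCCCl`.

The longest continuous carbon chain has 8 atoms, so the parent hydride is octane.
The numbering direction is chosen so that the substituent locant set {1,5,5,7} is lower than {2,4,4,8} at the first point of difference.
With this numbering: bromo groups at C-5 and C-7; a chloro group at C-1; a methyl group at C-5.
The substituents are ordered alphabetically, ignoring any di-/tri- multipliers.
Putting it together: 5,7-dibromo-1-chloro-5-methyloctane.

5,7-dibromo-1-chloro-5-methyloctane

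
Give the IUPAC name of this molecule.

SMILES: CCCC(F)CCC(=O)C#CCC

8-fluoroundec-3-yn-5-one

Counting along the main chain through the carbonyl and the multiple bond gives 11 carbons: the parent is undecane.
The highest-priority functional group is a ketone (C=O on an internal carbon), so the name ends in -one.
A C≡C triple bond in the chain gives the infix -yne-.
Choose the numbering such that numbering from this end puts the carbonyl group at C-5 rather than C-7.
With this numbering: the carbonyl at C-5; the triple bond between C-3 and C-4; a fluoro group at C-8.
Putting it together: 8-fluoroundec-3-yn-5-one.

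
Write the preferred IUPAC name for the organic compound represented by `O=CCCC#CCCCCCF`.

10-fluorodec-4-ynal

Counting along the main chain through the –CHO group and the multiple bond gives 10 carbons: the parent is decane.
The principal characteristic group is an aldehyde (terminal –CHO), named with the suffix -al.
The chain contains a C≡C triple bond, so the unsaturation ending is -yne.
Number the chain so that the aldehyde carbon is C-1 by definition.
That gives the triple bond between C-4 and C-5; a fluoro group at C-10.
Assembling the pieces gives 10-fluorodec-4-ynal.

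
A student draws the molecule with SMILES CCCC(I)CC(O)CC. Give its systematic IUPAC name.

5-iodooctan-3-ol

The longest carbon chain that includes the –OH group has 8 carbons, so the parent hydride is octane.
The principal characteristic group is an alcohol (–OH), named with the suffix -ol.
Choose the numbering such that numbering from this end puts the hydroxyl group at C-3 rather than C-6.
With this numbering: the hydroxyl at C-3; an iodo group at C-5.
The name is 5-iodooctan-3-ol.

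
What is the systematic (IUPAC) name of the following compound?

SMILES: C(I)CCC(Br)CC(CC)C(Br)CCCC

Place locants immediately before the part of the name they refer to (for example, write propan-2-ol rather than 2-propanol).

The longest continuous carbon chain has 11 atoms, so the parent hydride is undecane.
Choose the numbering such that the substituent locant set {1,4,6,7} is lower than {5,6,8,11} at the first point of difference.
That gives bromo groups at C-4 and C-7; an ethyl group at C-6; an iodo group at C-1.
Prefixes are listed alphabetically: bromo, ethyl, iodo.
The name is 4,7-dibromo-6-ethyl-1-iodoundecane.

4,7-dibromo-6-ethyl-1-iodoundecane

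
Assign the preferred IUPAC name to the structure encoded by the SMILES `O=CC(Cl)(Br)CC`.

The longest chain bearing the –CHO group is 4 carbons long (butane).
An aldehyde (terminal –CHO) is the principal characteristic group, giving the suffix -al.
Choose the numbering such that the aldehyde carbon is C-1 by definition.
That gives a bromo group at C-2; a chloro group at C-2.
The substituents are ordered alphabetically, ignoring any di-/tri- multipliers.
Putting it together: 2-bromo-2-chlorobutanal.

2-bromo-2-chlorobutanal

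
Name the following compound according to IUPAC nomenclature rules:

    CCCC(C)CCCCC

4-methylnonane

The longest continuous carbon chain has 9 atoms, so the parent hydride is nonane.
The numbering direction is chosen so that the substituent locant set {4} is lower than {6} at the first point of difference.
With this numbering: a methyl group at C-4.
Assembling the pieces gives 4-methylnonane.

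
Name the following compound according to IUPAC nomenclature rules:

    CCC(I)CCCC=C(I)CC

3,8-diiododec-3-ene

Counting along the main chain through the multiple bond gives 10 carbons: the parent is decane.
A C=C double bond in the chain gives the infix -ene-.
Number the chain so that numbering from this end puts the double bond at C-3 rather than C-7.
This places the double bond between C-3 and C-4; iodo groups at C-3 and C-8.
The name is 3,8-diiododec-3-ene.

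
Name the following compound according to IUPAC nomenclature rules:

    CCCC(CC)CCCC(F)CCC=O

8-ethyl-4-fluoroundecanal

Counting along the main chain through the –CHO group gives 11 carbons: the parent is undecane.
An aldehyde (terminal –CHO) is the principal characteristic group, giving the suffix -al.
Choose the numbering such that the aldehyde carbon is C-1 by definition.
That gives an ethyl group at C-8; a fluoro group at C-4.
Substituent prefixes are cited in alphabetical order (multiplying prefixes like di-/tri- are ignored for ordering).
The name is 8-ethyl-4-fluoroundecanal.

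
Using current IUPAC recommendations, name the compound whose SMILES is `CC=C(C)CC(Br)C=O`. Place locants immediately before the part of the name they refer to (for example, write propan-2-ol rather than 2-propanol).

2-bromo-4-methylhex-4-enal

The longest carbon chain that includes the –CHO group and the multiple bond has 6 carbons, so the parent hydride is hexane.
The highest-priority functional group is an aldehyde (terminal –CHO), so the name ends in -al.
There is one C=C double bond, indicated by the ending -ene.
The numbering direction is chosen so that the aldehyde carbon is C-1 by definition.
This places the double bond between C-4 and C-5; a bromo group at C-2; a methyl group at C-4.
The substituents are ordered alphabetically, ignoring any di-/tri- multipliers.
The name is 2-bromo-4-methylhex-4-enal.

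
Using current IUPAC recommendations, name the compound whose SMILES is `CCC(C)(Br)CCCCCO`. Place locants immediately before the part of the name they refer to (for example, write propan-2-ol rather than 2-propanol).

The longest chain bearing the –OH group is 8 carbons long (octane).
The highest-priority functional group is an alcohol (–OH), so the name ends in -ol.
The numbering direction is chosen so that numbering from this end puts the hydroxyl group at C-1 rather than C-8.
With this numbering: the hydroxyl at C-1; a bromo group at C-6; a methyl group at C-6.
Prefixes are listed alphabetically: bromo, methyl.
Putting it together: 6-bromo-6-methyloctan-1-ol.

6-bromo-6-methyloctan-1-ol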